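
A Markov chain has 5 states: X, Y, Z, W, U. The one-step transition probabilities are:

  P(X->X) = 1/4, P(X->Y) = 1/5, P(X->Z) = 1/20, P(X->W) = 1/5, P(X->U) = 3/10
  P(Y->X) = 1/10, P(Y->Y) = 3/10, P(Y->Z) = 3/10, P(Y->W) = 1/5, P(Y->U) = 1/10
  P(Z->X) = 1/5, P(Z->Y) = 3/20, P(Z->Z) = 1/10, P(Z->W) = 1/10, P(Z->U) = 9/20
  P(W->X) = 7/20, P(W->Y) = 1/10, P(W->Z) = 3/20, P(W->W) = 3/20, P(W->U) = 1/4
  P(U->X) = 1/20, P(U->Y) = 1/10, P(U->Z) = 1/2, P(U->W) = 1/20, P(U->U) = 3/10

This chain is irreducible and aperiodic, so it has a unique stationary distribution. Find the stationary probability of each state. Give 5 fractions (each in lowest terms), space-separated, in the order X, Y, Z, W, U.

Answer: 182/1097 177/1097 274/1097 136/1097 328/1097

Derivation:
The stationary distribution satisfies pi = pi * P, i.e.:
  pi_X = 1/4*pi_X + 1/10*pi_Y + 1/5*pi_Z + 7/20*pi_W + 1/20*pi_U
  pi_Y = 1/5*pi_X + 3/10*pi_Y + 3/20*pi_Z + 1/10*pi_W + 1/10*pi_U
  pi_Z = 1/20*pi_X + 3/10*pi_Y + 1/10*pi_Z + 3/20*pi_W + 1/2*pi_U
  pi_W = 1/5*pi_X + 1/5*pi_Y + 1/10*pi_Z + 3/20*pi_W + 1/20*pi_U
  pi_U = 3/10*pi_X + 1/10*pi_Y + 9/20*pi_Z + 1/4*pi_W + 3/10*pi_U
with normalization: pi_X + pi_Y + pi_Z + pi_W + pi_U = 1.

Using the first 4 balance equations plus normalization, the linear system A*pi = b is:
  [-3/4, 1/10, 1/5, 7/20, 1/20] . pi = 0
  [1/5, -7/10, 3/20, 1/10, 1/10] . pi = 0
  [1/20, 3/10, -9/10, 3/20, 1/2] . pi = 0
  [1/5, 1/5, 1/10, -17/20, 1/20] . pi = 0
  [1, 1, 1, 1, 1] . pi = 1

Solving yields:
  pi_X = 182/1097
  pi_Y = 177/1097
  pi_Z = 274/1097
  pi_W = 136/1097
  pi_U = 328/1097

Verification (pi * P):
  182/1097*1/4 + 177/1097*1/10 + 274/1097*1/5 + 136/1097*7/20 + 328/1097*1/20 = 182/1097 = pi_X  (ok)
  182/1097*1/5 + 177/1097*3/10 + 274/1097*3/20 + 136/1097*1/10 + 328/1097*1/10 = 177/1097 = pi_Y  (ok)
  182/1097*1/20 + 177/1097*3/10 + 274/1097*1/10 + 136/1097*3/20 + 328/1097*1/2 = 274/1097 = pi_Z  (ok)
  182/1097*1/5 + 177/1097*1/5 + 274/1097*1/10 + 136/1097*3/20 + 328/1097*1/20 = 136/1097 = pi_W  (ok)
  182/1097*3/10 + 177/1097*1/10 + 274/1097*9/20 + 136/1097*1/4 + 328/1097*3/10 = 328/1097 = pi_U  (ok)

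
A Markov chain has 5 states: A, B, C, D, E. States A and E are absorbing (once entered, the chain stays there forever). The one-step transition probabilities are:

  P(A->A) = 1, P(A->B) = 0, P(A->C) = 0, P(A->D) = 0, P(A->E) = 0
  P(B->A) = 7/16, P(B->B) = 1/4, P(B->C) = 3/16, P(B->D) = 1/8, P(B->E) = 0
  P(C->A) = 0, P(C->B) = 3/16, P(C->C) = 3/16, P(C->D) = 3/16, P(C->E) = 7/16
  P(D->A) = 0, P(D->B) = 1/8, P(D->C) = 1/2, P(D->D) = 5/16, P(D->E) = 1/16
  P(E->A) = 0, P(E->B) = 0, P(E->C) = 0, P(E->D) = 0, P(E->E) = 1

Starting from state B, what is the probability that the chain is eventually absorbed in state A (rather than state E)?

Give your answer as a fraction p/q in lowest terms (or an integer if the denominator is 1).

Answer: 119/173

Derivation:
Let a_i = P(absorbed in A | start in state i).
Boundary conditions: a_A = 1, a_E = 0.
For each transient state i, a_i = sum_j P(i->j) * a_j:
  a_B = 7/16*a_A + 1/4*a_B + 3/16*a_C + 1/8*a_D + 0*a_E
  a_C = 0*a_A + 3/16*a_B + 3/16*a_C + 3/16*a_D + 7/16*a_E
  a_D = 0*a_A + 1/8*a_B + 1/2*a_C + 5/16*a_D + 1/16*a_E

Substituting a_A = 1 and a_E = 0, rearrange to (I - Q) a = r where r[i] = P(i -> A):
  [3/4, -3/16, -1/8] . (a_B, a_C, a_D) = 7/16
  [-3/16, 13/16, -3/16] . (a_B, a_C, a_D) = 0
  [-1/8, -1/2, 11/16] . (a_B, a_C, a_D) = 0

Solving yields:
  a_B = 119/173
  a_C = 39/173
  a_D = 50/173

Starting state is B, so the absorption probability is a_B = 119/173.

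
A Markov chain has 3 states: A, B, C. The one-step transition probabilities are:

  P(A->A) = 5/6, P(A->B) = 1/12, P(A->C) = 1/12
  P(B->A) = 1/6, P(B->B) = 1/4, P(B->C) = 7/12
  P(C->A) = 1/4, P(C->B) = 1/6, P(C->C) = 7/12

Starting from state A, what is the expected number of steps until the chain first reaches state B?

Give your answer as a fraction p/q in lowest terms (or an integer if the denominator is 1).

Let h_i = expected steps to first reach B from state i.
Boundary: h_B = 0.
First-step equations for the other states:
  h_A = 1 + 5/6*h_A + 1/12*h_B + 1/12*h_C
  h_C = 1 + 1/4*h_A + 1/6*h_B + 7/12*h_C

Substituting h_B = 0 and rearranging gives the linear system (I - Q) h = 1:
  [1/6, -1/12] . (h_A, h_C) = 1
  [-1/4, 5/12] . (h_A, h_C) = 1

Solving yields:
  h_A = 72/7
  h_C = 60/7

Starting state is A, so the expected hitting time is h_A = 72/7.

Answer: 72/7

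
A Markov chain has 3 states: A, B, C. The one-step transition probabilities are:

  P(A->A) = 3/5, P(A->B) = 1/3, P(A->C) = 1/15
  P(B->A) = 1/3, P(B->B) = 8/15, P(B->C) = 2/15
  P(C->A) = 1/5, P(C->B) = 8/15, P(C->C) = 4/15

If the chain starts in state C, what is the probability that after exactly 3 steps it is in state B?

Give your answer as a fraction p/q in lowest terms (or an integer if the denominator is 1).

Answer: 521/1125

Derivation:
Computing P^3 by repeated multiplication:
P^1 =
  A: [3/5, 1/3, 1/15]
  B: [1/3, 8/15, 2/15]
  C: [1/5, 8/15, 4/15]
P^2 =
  A: [109/225, 31/75, 23/225]
  B: [91/225, 7/15, 29/225]
  C: [79/225, 37/75, 7/45]
P^3 =
  A: [101/225, 491/1125, 43/375]
  B: [53/125, 509/1125, 139/1125]
  C: [457/1125, 521/1125, 49/375]

(P^3)[C -> B] = 521/1125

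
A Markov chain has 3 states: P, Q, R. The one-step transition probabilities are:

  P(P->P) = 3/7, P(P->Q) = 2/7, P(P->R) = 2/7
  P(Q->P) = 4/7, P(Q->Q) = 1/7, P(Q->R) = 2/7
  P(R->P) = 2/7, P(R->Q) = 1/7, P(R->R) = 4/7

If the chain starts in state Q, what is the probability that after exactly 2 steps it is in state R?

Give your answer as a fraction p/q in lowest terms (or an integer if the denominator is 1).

Computing P^2 by repeated multiplication:
P^1 =
  P: [3/7, 2/7, 2/7]
  Q: [4/7, 1/7, 2/7]
  R: [2/7, 1/7, 4/7]
P^2 =
  P: [3/7, 10/49, 18/49]
  Q: [20/49, 11/49, 18/49]
  R: [18/49, 9/49, 22/49]

(P^2)[Q -> R] = 18/49

Answer: 18/49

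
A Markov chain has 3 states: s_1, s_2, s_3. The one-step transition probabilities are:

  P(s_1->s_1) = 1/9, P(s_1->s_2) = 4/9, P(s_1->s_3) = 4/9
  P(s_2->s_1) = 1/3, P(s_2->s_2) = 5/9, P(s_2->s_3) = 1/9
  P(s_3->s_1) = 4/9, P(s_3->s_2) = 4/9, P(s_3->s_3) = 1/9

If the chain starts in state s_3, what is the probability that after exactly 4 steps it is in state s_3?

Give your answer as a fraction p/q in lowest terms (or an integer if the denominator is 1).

Answer: 467/2187

Derivation:
Computing P^4 by repeated multiplication:
P^1 =
  s_1: [1/9, 4/9, 4/9]
  s_2: [1/3, 5/9, 1/9]
  s_3: [4/9, 4/9, 1/9]
P^2 =
  s_1: [29/81, 40/81, 4/27]
  s_2: [22/81, 41/81, 2/9]
  s_3: [20/81, 40/81, 7/27]
P^3 =
  s_1: [197/729, 364/729, 56/243]
  s_2: [217/729, 365/729, 49/243]
  s_3: [224/729, 364/729, 47/243]
P^4 =
  s_1: [1961/6561, 3280/6561, 440/2187]
  s_2: [1900/6561, 3281/6561, 460/2187]
  s_3: [1880/6561, 3280/6561, 467/2187]

(P^4)[s_3 -> s_3] = 467/2187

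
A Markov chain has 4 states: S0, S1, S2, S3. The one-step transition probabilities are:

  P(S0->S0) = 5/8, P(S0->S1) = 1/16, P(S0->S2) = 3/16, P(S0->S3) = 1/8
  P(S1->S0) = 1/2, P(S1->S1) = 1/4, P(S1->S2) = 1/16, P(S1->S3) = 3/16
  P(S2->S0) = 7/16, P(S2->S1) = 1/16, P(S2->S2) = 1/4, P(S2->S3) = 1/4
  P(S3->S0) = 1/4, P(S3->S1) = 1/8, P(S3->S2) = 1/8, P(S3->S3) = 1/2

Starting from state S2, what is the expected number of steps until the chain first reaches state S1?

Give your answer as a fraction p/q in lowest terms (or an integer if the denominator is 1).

Let h_i = expected steps to first reach S1 from state i.
Boundary: h_S1 = 0.
First-step equations for the other states:
  h_S0 = 1 + 5/8*h_S0 + 1/16*h_S1 + 3/16*h_S2 + 1/8*h_S3
  h_S2 = 1 + 7/16*h_S0 + 1/16*h_S1 + 1/4*h_S2 + 1/4*h_S3
  h_S3 = 1 + 1/4*h_S0 + 1/8*h_S1 + 1/8*h_S2 + 1/2*h_S3

Substituting h_S1 = 0 and rearranging gives the linear system (I - Q) h = 1:
  [3/8, -3/16, -1/8] . (h_S0, h_S2, h_S3) = 1
  [-7/16, 3/4, -1/4] . (h_S0, h_S2, h_S3) = 1
  [-1/4, -1/8, 1/2] . (h_S0, h_S2, h_S3) = 1

Solving yields:
  h_S0 = 608/47
  h_S2 = 600/47
  h_S3 = 548/47

Starting state is S2, so the expected hitting time is h_S2 = 600/47.

Answer: 600/47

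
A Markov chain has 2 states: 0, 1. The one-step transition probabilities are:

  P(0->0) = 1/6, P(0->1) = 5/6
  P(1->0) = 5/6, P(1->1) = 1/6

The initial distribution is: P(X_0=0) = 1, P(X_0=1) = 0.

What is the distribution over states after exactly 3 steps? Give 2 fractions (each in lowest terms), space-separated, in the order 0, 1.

Answer: 19/54 35/54

Derivation:
Propagating the distribution step by step (d_{t+1} = d_t * P):
d_0 = (0=1, 1=0)
  d_1[0] = 1*1/6 + 0*5/6 = 1/6
  d_1[1] = 1*5/6 + 0*1/6 = 5/6
d_1 = (0=1/6, 1=5/6)
  d_2[0] = 1/6*1/6 + 5/6*5/6 = 13/18
  d_2[1] = 1/6*5/6 + 5/6*1/6 = 5/18
d_2 = (0=13/18, 1=5/18)
  d_3[0] = 13/18*1/6 + 5/18*5/6 = 19/54
  d_3[1] = 13/18*5/6 + 5/18*1/6 = 35/54
d_3 = (0=19/54, 1=35/54)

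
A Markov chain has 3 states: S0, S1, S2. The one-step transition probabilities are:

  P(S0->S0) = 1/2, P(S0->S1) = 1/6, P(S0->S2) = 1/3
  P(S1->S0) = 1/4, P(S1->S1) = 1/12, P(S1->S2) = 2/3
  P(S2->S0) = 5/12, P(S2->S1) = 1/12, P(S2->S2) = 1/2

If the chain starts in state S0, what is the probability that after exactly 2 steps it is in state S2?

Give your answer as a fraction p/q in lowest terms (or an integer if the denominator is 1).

Computing P^2 by repeated multiplication:
P^1 =
  S0: [1/2, 1/6, 1/3]
  S1: [1/4, 1/12, 2/3]
  S2: [5/12, 1/12, 1/2]
P^2 =
  S0: [31/72, 1/8, 4/9]
  S1: [61/144, 5/48, 17/36]
  S2: [7/16, 17/144, 4/9]

(P^2)[S0 -> S2] = 4/9

Answer: 4/9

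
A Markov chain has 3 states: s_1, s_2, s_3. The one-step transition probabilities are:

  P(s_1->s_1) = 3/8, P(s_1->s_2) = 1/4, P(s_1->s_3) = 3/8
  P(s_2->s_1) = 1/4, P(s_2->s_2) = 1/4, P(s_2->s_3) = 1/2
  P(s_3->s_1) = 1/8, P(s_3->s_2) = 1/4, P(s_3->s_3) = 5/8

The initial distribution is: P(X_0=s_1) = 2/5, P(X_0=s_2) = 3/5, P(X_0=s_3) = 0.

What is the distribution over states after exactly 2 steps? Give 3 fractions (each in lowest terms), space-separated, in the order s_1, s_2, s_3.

Propagating the distribution step by step (d_{t+1} = d_t * P):
d_0 = (s_1=2/5, s_2=3/5, s_3=0)
  d_1[s_1] = 2/5*3/8 + 3/5*1/4 + 0*1/8 = 3/10
  d_1[s_2] = 2/5*1/4 + 3/5*1/4 + 0*1/4 = 1/4
  d_1[s_3] = 2/5*3/8 + 3/5*1/2 + 0*5/8 = 9/20
d_1 = (s_1=3/10, s_2=1/4, s_3=9/20)
  d_2[s_1] = 3/10*3/8 + 1/4*1/4 + 9/20*1/8 = 37/160
  d_2[s_2] = 3/10*1/4 + 1/4*1/4 + 9/20*1/4 = 1/4
  d_2[s_3] = 3/10*3/8 + 1/4*1/2 + 9/20*5/8 = 83/160
d_2 = (s_1=37/160, s_2=1/4, s_3=83/160)

Answer: 37/160 1/4 83/160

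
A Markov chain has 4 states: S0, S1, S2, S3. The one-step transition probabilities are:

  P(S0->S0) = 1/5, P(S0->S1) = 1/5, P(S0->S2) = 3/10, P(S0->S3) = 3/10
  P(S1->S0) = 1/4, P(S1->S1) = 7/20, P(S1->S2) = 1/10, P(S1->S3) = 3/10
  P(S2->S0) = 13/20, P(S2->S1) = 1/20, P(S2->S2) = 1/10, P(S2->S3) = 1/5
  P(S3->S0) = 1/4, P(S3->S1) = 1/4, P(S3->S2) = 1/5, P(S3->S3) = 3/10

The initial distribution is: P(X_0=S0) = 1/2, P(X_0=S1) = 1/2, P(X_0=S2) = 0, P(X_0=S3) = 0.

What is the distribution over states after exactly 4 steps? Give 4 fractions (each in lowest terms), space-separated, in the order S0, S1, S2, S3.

Propagating the distribution step by step (d_{t+1} = d_t * P):
d_0 = (S0=1/2, S1=1/2, S2=0, S3=0)
  d_1[S0] = 1/2*1/5 + 1/2*1/4 + 0*13/20 + 0*1/4 = 9/40
  d_1[S1] = 1/2*1/5 + 1/2*7/20 + 0*1/20 + 0*1/4 = 11/40
  d_1[S2] = 1/2*3/10 + 1/2*1/10 + 0*1/10 + 0*1/5 = 1/5
  d_1[S3] = 1/2*3/10 + 1/2*3/10 + 0*1/5 + 0*3/10 = 3/10
d_1 = (S0=9/40, S1=11/40, S2=1/5, S3=3/10)
  d_2[S0] = 9/40*1/5 + 11/40*1/4 + 1/5*13/20 + 3/10*1/4 = 51/160
  d_2[S1] = 9/40*1/5 + 11/40*7/20 + 1/5*1/20 + 3/10*1/4 = 181/800
  d_2[S2] = 9/40*3/10 + 11/40*1/10 + 1/5*1/10 + 3/10*1/5 = 7/40
  d_2[S3] = 9/40*3/10 + 11/40*3/10 + 1/5*1/5 + 3/10*3/10 = 7/25
d_2 = (S0=51/160, S1=181/800, S2=7/40, S3=7/25)
  d_3[S0] = 51/160*1/5 + 181/800*1/4 + 7/40*13/20 + 7/25*1/4 = 973/3200
  d_3[S1] = 51/160*1/5 + 181/800*7/20 + 7/40*1/20 + 7/25*1/4 = 3547/16000
  d_3[S2] = 51/160*3/10 + 181/800*1/10 + 7/40*1/10 + 7/25*1/5 = 767/4000
  d_3[S3] = 51/160*3/10 + 181/800*3/10 + 7/40*1/5 + 7/25*3/10 = 113/400
d_3 = (S0=973/3200, S1=3547/16000, S2=767/4000, S3=113/400)
  d_4[S0] = 973/3200*1/5 + 3547/16000*1/4 + 767/4000*13/20 + 113/400*1/4 = 99679/320000
  d_4[S1] = 973/3200*1/5 + 3547/16000*7/20 + 767/4000*1/20 + 113/400*1/4 = 69957/320000
  d_4[S2] = 973/3200*3/10 + 3547/16000*1/10 + 767/4000*1/10 + 113/400*1/5 = 121/640
  d_4[S3] = 973/3200*3/10 + 3547/16000*3/10 + 767/4000*1/5 + 113/400*3/10 = 11233/40000
d_4 = (S0=99679/320000, S1=69957/320000, S2=121/640, S3=11233/40000)

Answer: 99679/320000 69957/320000 121/640 11233/40000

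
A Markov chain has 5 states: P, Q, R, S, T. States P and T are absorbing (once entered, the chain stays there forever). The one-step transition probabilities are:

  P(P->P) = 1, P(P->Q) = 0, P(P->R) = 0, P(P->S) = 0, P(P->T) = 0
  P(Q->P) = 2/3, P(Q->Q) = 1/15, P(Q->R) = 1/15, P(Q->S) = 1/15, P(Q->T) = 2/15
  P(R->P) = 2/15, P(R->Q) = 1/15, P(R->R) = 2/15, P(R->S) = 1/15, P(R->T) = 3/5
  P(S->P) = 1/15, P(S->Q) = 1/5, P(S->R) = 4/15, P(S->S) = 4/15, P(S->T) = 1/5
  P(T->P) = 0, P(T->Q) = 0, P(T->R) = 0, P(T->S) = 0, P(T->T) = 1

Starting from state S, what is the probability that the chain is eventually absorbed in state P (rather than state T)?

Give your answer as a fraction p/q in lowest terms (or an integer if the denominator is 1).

Answer: 729/1889

Derivation:
Let a_i = P(absorbed in P | start in state i).
Boundary conditions: a_P = 1, a_T = 0.
For each transient state i, a_i = sum_j P(i->j) * a_j:
  a_Q = 2/3*a_P + 1/15*a_Q + 1/15*a_R + 1/15*a_S + 2/15*a_T
  a_R = 2/15*a_P + 1/15*a_Q + 2/15*a_R + 1/15*a_S + 3/5*a_T
  a_S = 1/15*a_P + 1/5*a_Q + 4/15*a_R + 4/15*a_S + 1/5*a_T

Substituting a_P = 1 and a_T = 0, rearrange to (I - Q) a = r where r[i] = P(i -> P):
  [14/15, -1/15, -1/15] . (a_Q, a_R, a_S) = 2/3
  [-1/15, 13/15, -1/15] . (a_Q, a_R, a_S) = 2/15
  [-1/5, -4/15, 11/15] . (a_Q, a_R, a_S) = 1/15

Solving yields:
  a_Q = 1434/1889
  a_R = 457/1889
  a_S = 729/1889

Starting state is S, so the absorption probability is a_S = 729/1889.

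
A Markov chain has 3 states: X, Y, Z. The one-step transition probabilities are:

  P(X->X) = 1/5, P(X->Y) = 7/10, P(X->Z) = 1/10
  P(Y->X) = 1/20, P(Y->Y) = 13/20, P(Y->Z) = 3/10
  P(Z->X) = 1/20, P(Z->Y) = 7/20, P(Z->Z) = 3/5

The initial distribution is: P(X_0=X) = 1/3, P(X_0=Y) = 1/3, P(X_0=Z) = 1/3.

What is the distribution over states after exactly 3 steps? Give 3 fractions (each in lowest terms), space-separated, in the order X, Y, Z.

Answer: 239/4000 2157/4000 401/1000

Derivation:
Propagating the distribution step by step (d_{t+1} = d_t * P):
d_0 = (X=1/3, Y=1/3, Z=1/3)
  d_1[X] = 1/3*1/5 + 1/3*1/20 + 1/3*1/20 = 1/10
  d_1[Y] = 1/3*7/10 + 1/3*13/20 + 1/3*7/20 = 17/30
  d_1[Z] = 1/3*1/10 + 1/3*3/10 + 1/3*3/5 = 1/3
d_1 = (X=1/10, Y=17/30, Z=1/3)
  d_2[X] = 1/10*1/5 + 17/30*1/20 + 1/3*1/20 = 13/200
  d_2[Y] = 1/10*7/10 + 17/30*13/20 + 1/3*7/20 = 111/200
  d_2[Z] = 1/10*1/10 + 17/30*3/10 + 1/3*3/5 = 19/50
d_2 = (X=13/200, Y=111/200, Z=19/50)
  d_3[X] = 13/200*1/5 + 111/200*1/20 + 19/50*1/20 = 239/4000
  d_3[Y] = 13/200*7/10 + 111/200*13/20 + 19/50*7/20 = 2157/4000
  d_3[Z] = 13/200*1/10 + 111/200*3/10 + 19/50*3/5 = 401/1000
d_3 = (X=239/4000, Y=2157/4000, Z=401/1000)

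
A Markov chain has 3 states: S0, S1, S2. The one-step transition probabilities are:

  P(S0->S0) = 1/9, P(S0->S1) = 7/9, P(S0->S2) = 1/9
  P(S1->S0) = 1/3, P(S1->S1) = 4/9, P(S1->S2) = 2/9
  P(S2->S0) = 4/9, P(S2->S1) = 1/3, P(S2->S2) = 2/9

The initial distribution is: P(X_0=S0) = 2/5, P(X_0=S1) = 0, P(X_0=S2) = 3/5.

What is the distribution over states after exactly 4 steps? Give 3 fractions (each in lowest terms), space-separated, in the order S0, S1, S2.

Answer: 9508/32805 17068/32805 6229/32805

Derivation:
Propagating the distribution step by step (d_{t+1} = d_t * P):
d_0 = (S0=2/5, S1=0, S2=3/5)
  d_1[S0] = 2/5*1/9 + 0*1/3 + 3/5*4/9 = 14/45
  d_1[S1] = 2/5*7/9 + 0*4/9 + 3/5*1/3 = 23/45
  d_1[S2] = 2/5*1/9 + 0*2/9 + 3/5*2/9 = 8/45
d_1 = (S0=14/45, S1=23/45, S2=8/45)
  d_2[S0] = 14/45*1/9 + 23/45*1/3 + 8/45*4/9 = 23/81
  d_2[S1] = 14/45*7/9 + 23/45*4/9 + 8/45*1/3 = 214/405
  d_2[S2] = 14/45*1/9 + 23/45*2/9 + 8/45*2/9 = 76/405
d_2 = (S0=23/81, S1=214/405, S2=76/405)
  d_3[S0] = 23/81*1/9 + 214/405*1/3 + 76/405*4/9 = 1061/3645
  d_3[S1] = 23/81*7/9 + 214/405*4/9 + 76/405*1/3 = 1889/3645
  d_3[S2] = 23/81*1/9 + 214/405*2/9 + 76/405*2/9 = 139/729
d_3 = (S0=1061/3645, S1=1889/3645, S2=139/729)
  d_4[S0] = 1061/3645*1/9 + 1889/3645*1/3 + 139/729*4/9 = 9508/32805
  d_4[S1] = 1061/3645*7/9 + 1889/3645*4/9 + 139/729*1/3 = 17068/32805
  d_4[S2] = 1061/3645*1/9 + 1889/3645*2/9 + 139/729*2/9 = 6229/32805
d_4 = (S0=9508/32805, S1=17068/32805, S2=6229/32805)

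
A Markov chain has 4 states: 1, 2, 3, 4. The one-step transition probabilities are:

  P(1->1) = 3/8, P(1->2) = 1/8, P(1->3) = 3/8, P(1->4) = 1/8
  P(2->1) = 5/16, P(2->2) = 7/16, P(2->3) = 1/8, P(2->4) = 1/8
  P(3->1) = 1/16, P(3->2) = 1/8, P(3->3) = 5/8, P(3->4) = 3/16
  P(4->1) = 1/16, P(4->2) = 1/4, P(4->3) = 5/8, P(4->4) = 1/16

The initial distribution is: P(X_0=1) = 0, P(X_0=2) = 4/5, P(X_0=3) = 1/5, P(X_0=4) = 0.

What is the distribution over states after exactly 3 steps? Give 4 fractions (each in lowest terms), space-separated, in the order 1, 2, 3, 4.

Answer: 4133/20480 2277/10240 2231/5120 2869/20480

Derivation:
Propagating the distribution step by step (d_{t+1} = d_t * P):
d_0 = (1=0, 2=4/5, 3=1/5, 4=0)
  d_1[1] = 0*3/8 + 4/5*5/16 + 1/5*1/16 + 0*1/16 = 21/80
  d_1[2] = 0*1/8 + 4/5*7/16 + 1/5*1/8 + 0*1/4 = 3/8
  d_1[3] = 0*3/8 + 4/5*1/8 + 1/5*5/8 + 0*5/8 = 9/40
  d_1[4] = 0*1/8 + 4/5*1/8 + 1/5*3/16 + 0*1/16 = 11/80
d_1 = (1=21/80, 2=3/8, 3=9/40, 4=11/80)
  d_2[1] = 21/80*3/8 + 3/8*5/16 + 9/40*1/16 + 11/80*1/16 = 61/256
  d_2[2] = 21/80*1/8 + 3/8*7/16 + 9/40*1/8 + 11/80*1/4 = 83/320
  d_2[3] = 21/80*3/8 + 3/8*1/8 + 9/40*5/8 + 11/80*5/8 = 119/320
  d_2[4] = 21/80*1/8 + 3/8*1/8 + 9/40*3/16 + 11/80*1/16 = 167/1280
d_2 = (1=61/256, 2=83/320, 3=119/320, 4=167/1280)
  d_3[1] = 61/256*3/8 + 83/320*5/16 + 119/320*1/16 + 167/1280*1/16 = 4133/20480
  d_3[2] = 61/256*1/8 + 83/320*7/16 + 119/320*1/8 + 167/1280*1/4 = 2277/10240
  d_3[3] = 61/256*3/8 + 83/320*1/8 + 119/320*5/8 + 167/1280*5/8 = 2231/5120
  d_3[4] = 61/256*1/8 + 83/320*1/8 + 119/320*3/16 + 167/1280*1/16 = 2869/20480
d_3 = (1=4133/20480, 2=2277/10240, 3=2231/5120, 4=2869/20480)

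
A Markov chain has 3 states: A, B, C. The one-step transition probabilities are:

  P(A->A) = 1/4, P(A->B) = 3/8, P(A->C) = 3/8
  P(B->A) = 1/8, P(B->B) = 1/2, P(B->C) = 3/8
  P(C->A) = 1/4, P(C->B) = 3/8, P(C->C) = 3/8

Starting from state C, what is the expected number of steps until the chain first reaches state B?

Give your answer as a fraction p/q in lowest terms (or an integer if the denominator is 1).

Let h_i = expected steps to first reach B from state i.
Boundary: h_B = 0.
First-step equations for the other states:
  h_A = 1 + 1/4*h_A + 3/8*h_B + 3/8*h_C
  h_C = 1 + 1/4*h_A + 3/8*h_B + 3/8*h_C

Substituting h_B = 0 and rearranging gives the linear system (I - Q) h = 1:
  [3/4, -3/8] . (h_A, h_C) = 1
  [-1/4, 5/8] . (h_A, h_C) = 1

Solving yields:
  h_A = 8/3
  h_C = 8/3

Starting state is C, so the expected hitting time is h_C = 8/3.

Answer: 8/3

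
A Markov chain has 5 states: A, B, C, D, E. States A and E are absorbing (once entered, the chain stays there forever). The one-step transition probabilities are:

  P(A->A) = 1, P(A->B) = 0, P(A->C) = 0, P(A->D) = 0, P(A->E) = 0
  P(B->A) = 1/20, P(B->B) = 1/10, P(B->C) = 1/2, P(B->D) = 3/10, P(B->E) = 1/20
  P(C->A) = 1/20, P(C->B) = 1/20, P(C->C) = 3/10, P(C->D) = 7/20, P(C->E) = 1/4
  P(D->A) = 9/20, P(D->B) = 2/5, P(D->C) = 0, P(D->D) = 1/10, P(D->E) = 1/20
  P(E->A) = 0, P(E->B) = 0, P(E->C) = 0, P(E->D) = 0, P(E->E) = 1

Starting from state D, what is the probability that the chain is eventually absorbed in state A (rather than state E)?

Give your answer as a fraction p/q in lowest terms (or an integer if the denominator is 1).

Answer: 1185/1562

Derivation:
Let a_i = P(absorbed in A | start in state i).
Boundary conditions: a_A = 1, a_E = 0.
For each transient state i, a_i = sum_j P(i->j) * a_j:
  a_B = 1/20*a_A + 1/10*a_B + 1/2*a_C + 3/10*a_D + 1/20*a_E
  a_C = 1/20*a_A + 1/20*a_B + 3/10*a_C + 7/20*a_D + 1/4*a_E
  a_D = 9/20*a_A + 2/5*a_B + 0*a_C + 1/10*a_D + 1/20*a_E

Substituting a_A = 1 and a_E = 0, rearrange to (I - Q) a = r where r[i] = P(i -> A):
  [9/10, -1/2, -3/10] . (a_B, a_C, a_D) = 1/20
  [-1/20, 7/10, -7/20] . (a_B, a_C, a_D) = 1/20
  [-2/5, 0, 9/10] . (a_B, a_C, a_D) = 9/20

Solving yields:
  a_B = 909/1562
  a_C = 769/1562
  a_D = 1185/1562

Starting state is D, so the absorption probability is a_D = 1185/1562.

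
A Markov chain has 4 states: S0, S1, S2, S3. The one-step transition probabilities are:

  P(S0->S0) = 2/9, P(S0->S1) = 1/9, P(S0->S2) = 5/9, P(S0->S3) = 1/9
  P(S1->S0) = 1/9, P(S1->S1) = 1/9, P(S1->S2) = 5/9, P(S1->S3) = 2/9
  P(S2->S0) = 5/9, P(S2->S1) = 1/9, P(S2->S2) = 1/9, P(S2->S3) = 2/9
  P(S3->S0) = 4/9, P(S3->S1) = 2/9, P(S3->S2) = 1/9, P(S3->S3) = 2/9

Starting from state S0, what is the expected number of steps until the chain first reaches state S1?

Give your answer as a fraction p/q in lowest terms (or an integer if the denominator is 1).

Let h_i = expected steps to first reach S1 from state i.
Boundary: h_S1 = 0.
First-step equations for the other states:
  h_S0 = 1 + 2/9*h_S0 + 1/9*h_S1 + 5/9*h_S2 + 1/9*h_S3
  h_S2 = 1 + 5/9*h_S0 + 1/9*h_S1 + 1/9*h_S2 + 2/9*h_S3
  h_S3 = 1 + 4/9*h_S0 + 2/9*h_S1 + 1/9*h_S2 + 2/9*h_S3

Substituting h_S1 = 0 and rearranging gives the linear system (I - Q) h = 1:
  [7/9, -5/9, -1/9] . (h_S0, h_S2, h_S3) = 1
  [-5/9, 8/9, -2/9] . (h_S0, h_S2, h_S3) = 1
  [-4/9, -1/9, 7/9] . (h_S0, h_S2, h_S3) = 1

Solving yields:
  h_S0 = 54/7
  h_S2 = 107/14
  h_S3 = 95/14

Starting state is S0, so the expected hitting time is h_S0 = 54/7.

Answer: 54/7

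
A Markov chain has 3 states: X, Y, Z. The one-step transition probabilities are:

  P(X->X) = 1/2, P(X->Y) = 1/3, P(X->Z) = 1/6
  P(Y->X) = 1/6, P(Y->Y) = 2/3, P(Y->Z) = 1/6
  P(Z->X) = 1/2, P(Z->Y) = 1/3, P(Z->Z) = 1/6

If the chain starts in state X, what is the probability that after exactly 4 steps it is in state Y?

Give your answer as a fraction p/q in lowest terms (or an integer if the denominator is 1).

Answer: 40/81

Derivation:
Computing P^4 by repeated multiplication:
P^1 =
  X: [1/2, 1/3, 1/6]
  Y: [1/6, 2/3, 1/6]
  Z: [1/2, 1/3, 1/6]
P^2 =
  X: [7/18, 4/9, 1/6]
  Y: [5/18, 5/9, 1/6]
  Z: [7/18, 4/9, 1/6]
P^3 =
  X: [19/54, 13/27, 1/6]
  Y: [17/54, 14/27, 1/6]
  Z: [19/54, 13/27, 1/6]
P^4 =
  X: [55/162, 40/81, 1/6]
  Y: [53/162, 41/81, 1/6]
  Z: [55/162, 40/81, 1/6]

(P^4)[X -> Y] = 40/81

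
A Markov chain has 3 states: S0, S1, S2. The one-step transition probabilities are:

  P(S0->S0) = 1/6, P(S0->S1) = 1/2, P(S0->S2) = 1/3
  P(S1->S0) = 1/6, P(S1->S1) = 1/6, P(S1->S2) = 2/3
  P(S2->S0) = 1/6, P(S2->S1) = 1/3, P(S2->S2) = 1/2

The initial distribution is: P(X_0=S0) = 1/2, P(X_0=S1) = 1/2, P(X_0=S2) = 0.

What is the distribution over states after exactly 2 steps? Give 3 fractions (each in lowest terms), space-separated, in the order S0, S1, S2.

Answer: 1/6 11/36 19/36

Derivation:
Propagating the distribution step by step (d_{t+1} = d_t * P):
d_0 = (S0=1/2, S1=1/2, S2=0)
  d_1[S0] = 1/2*1/6 + 1/2*1/6 + 0*1/6 = 1/6
  d_1[S1] = 1/2*1/2 + 1/2*1/6 + 0*1/3 = 1/3
  d_1[S2] = 1/2*1/3 + 1/2*2/3 + 0*1/2 = 1/2
d_1 = (S0=1/6, S1=1/3, S2=1/2)
  d_2[S0] = 1/6*1/6 + 1/3*1/6 + 1/2*1/6 = 1/6
  d_2[S1] = 1/6*1/2 + 1/3*1/6 + 1/2*1/3 = 11/36
  d_2[S2] = 1/6*1/3 + 1/3*2/3 + 1/2*1/2 = 19/36
d_2 = (S0=1/6, S1=11/36, S2=19/36)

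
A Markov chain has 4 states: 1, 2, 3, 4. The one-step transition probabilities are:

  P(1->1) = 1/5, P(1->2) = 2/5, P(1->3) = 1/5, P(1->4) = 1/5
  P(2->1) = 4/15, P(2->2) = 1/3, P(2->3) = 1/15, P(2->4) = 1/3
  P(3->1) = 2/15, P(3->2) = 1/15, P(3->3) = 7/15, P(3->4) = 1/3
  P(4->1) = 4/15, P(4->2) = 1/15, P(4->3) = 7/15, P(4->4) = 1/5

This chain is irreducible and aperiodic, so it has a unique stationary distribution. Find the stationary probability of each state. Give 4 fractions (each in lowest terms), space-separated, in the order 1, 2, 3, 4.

The stationary distribution satisfies pi = pi * P, i.e.:
  pi_1 = 1/5*pi_1 + 4/15*pi_2 + 2/15*pi_3 + 4/15*pi_4
  pi_2 = 2/5*pi_1 + 1/3*pi_2 + 1/15*pi_3 + 1/15*pi_4
  pi_3 = 1/5*pi_1 + 1/15*pi_2 + 7/15*pi_3 + 7/15*pi_4
  pi_4 = 1/5*pi_1 + 1/3*pi_2 + 1/3*pi_3 + 1/5*pi_4
with normalization: pi_1 + pi_2 + pi_3 + pi_4 = 1.

Using the first 3 balance equations plus normalization, the linear system A*pi = b is:
  [-4/5, 4/15, 2/15, 4/15] . pi = 0
  [2/5, -2/3, 1/15, 1/15] . pi = 0
  [1/5, 1/15, -8/15, 7/15] . pi = 0
  [1, 1, 1, 1] . pi = 1

Solving yields:
  pi_1 = 37/178
  pi_2 = 33/178
  pi_3 = 30/89
  pi_4 = 24/89

Verification (pi * P):
  37/178*1/5 + 33/178*4/15 + 30/89*2/15 + 24/89*4/15 = 37/178 = pi_1  (ok)
  37/178*2/5 + 33/178*1/3 + 30/89*1/15 + 24/89*1/15 = 33/178 = pi_2  (ok)
  37/178*1/5 + 33/178*1/15 + 30/89*7/15 + 24/89*7/15 = 30/89 = pi_3  (ok)
  37/178*1/5 + 33/178*1/3 + 30/89*1/3 + 24/89*1/5 = 24/89 = pi_4  (ok)

Answer: 37/178 33/178 30/89 24/89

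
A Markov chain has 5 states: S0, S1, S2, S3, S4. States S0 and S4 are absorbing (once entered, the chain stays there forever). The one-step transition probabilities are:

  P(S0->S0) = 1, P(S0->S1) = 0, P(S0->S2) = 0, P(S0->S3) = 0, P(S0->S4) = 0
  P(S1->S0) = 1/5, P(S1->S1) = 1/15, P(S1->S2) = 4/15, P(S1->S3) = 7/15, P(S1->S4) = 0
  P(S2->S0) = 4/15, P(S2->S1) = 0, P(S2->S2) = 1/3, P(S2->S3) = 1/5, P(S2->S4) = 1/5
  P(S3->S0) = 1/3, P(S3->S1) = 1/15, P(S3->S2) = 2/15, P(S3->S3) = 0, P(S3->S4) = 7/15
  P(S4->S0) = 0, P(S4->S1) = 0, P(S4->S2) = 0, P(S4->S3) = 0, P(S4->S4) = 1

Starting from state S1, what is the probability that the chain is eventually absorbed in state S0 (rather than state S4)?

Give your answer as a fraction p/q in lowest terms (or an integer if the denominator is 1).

Let a_i = P(absorbed in S0 | start in state i).
Boundary conditions: a_S0 = 1, a_S4 = 0.
For each transient state i, a_i = sum_j P(i->j) * a_j:
  a_S1 = 1/5*a_S0 + 1/15*a_S1 + 4/15*a_S2 + 7/15*a_S3 + 0*a_S4
  a_S2 = 4/15*a_S0 + 0*a_S1 + 1/3*a_S2 + 1/5*a_S3 + 1/5*a_S4
  a_S3 = 1/3*a_S0 + 1/15*a_S1 + 2/15*a_S2 + 0*a_S3 + 7/15*a_S4

Substituting a_S0 = 1 and a_S4 = 0, rearrange to (I - Q) a = r where r[i] = P(i -> S0):
  [14/15, -4/15, -7/15] . (a_S1, a_S2, a_S3) = 1/5
  [0, 2/3, -1/5] . (a_S1, a_S2, a_S3) = 4/15
  [-1/15, -2/15, 1] . (a_S1, a_S2, a_S3) = 1/3

Solving yields:
  a_S1 = 569/967
  a_S2 = 1031/1934
  a_S3 = 429/967

Starting state is S1, so the absorption probability is a_S1 = 569/967.

Answer: 569/967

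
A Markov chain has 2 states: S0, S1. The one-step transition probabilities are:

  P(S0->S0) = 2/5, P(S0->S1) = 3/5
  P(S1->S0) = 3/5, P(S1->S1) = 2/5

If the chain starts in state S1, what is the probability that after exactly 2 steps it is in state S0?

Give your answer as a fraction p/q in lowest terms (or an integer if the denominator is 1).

Answer: 12/25

Derivation:
Computing P^2 by repeated multiplication:
P^1 =
  S0: [2/5, 3/5]
  S1: [3/5, 2/5]
P^2 =
  S0: [13/25, 12/25]
  S1: [12/25, 13/25]

(P^2)[S1 -> S0] = 12/25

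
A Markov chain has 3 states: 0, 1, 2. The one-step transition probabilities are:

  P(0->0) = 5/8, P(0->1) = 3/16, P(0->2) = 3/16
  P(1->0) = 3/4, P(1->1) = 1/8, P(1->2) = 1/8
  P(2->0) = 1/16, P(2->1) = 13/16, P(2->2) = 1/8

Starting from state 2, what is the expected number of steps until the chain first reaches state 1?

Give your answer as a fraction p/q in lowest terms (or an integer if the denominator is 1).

Answer: 112/81

Derivation:
Let h_i = expected steps to first reach 1 from state i.
Boundary: h_1 = 0.
First-step equations for the other states:
  h_0 = 1 + 5/8*h_0 + 3/16*h_1 + 3/16*h_2
  h_2 = 1 + 1/16*h_0 + 13/16*h_1 + 1/8*h_2

Substituting h_1 = 0 and rearranging gives the linear system (I - Q) h = 1:
  [3/8, -3/16] . (h_0, h_2) = 1
  [-1/16, 7/8] . (h_0, h_2) = 1

Solving yields:
  h_0 = 272/81
  h_2 = 112/81

Starting state is 2, so the expected hitting time is h_2 = 112/81.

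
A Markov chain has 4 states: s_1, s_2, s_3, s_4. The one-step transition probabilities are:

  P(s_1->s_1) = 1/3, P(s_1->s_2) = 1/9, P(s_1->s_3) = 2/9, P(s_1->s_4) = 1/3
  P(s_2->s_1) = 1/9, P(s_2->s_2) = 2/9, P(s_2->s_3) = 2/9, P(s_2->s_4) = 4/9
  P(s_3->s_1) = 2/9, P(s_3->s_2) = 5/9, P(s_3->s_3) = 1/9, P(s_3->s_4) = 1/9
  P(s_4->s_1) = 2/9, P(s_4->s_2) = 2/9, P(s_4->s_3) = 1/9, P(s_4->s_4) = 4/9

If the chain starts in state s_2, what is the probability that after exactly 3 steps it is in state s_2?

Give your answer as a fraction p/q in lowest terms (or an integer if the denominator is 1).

Answer: 181/729

Derivation:
Computing P^3 by repeated multiplication:
P^1 =
  s_1: [1/3, 1/9, 2/9, 1/3]
  s_2: [1/9, 2/9, 2/9, 4/9]
  s_3: [2/9, 5/9, 1/9, 1/9]
  s_4: [2/9, 2/9, 1/9, 4/9]
P^2 =
  s_1: [20/81, 7/27, 13/81, 1/3]
  s_2: [17/81, 23/81, 4/27, 29/81]
  s_3: [5/27, 19/81, 16/81, 31/81]
  s_4: [2/9, 19/81, 13/81, 31/81]
P^3 =
  s_1: [161/729, 181/729, 122/729, 265/729]
  s_2: [52/243, 181/729, 121/729, 271/729]
  s_3: [158/729, 65/243, 115/729, 29/81]
  s_4: [161/729, 61/243, 118/729, 89/243]

(P^3)[s_2 -> s_2] = 181/729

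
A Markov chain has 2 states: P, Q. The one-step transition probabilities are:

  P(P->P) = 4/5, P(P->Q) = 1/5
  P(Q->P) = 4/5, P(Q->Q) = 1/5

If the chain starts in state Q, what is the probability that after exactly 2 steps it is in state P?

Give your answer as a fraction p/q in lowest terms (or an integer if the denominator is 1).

Computing P^2 by repeated multiplication:
P^1 =
  P: [4/5, 1/5]
  Q: [4/5, 1/5]
P^2 =
  P: [4/5, 1/5]
  Q: [4/5, 1/5]

(P^2)[Q -> P] = 4/5

Answer: 4/5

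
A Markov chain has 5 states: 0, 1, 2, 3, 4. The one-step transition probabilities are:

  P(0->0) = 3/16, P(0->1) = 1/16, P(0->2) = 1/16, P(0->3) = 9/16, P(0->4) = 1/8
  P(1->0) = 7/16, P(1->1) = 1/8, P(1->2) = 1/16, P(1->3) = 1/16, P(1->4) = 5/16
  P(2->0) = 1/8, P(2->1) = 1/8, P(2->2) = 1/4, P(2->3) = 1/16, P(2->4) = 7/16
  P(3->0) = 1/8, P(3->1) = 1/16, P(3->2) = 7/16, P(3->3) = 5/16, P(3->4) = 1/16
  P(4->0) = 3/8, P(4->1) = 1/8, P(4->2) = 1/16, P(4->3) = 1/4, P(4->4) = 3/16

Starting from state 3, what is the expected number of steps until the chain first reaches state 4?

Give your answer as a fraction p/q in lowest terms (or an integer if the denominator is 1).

Answer: 70320/14269

Derivation:
Let h_i = expected steps to first reach 4 from state i.
Boundary: h_4 = 0.
First-step equations for the other states:
  h_0 = 1 + 3/16*h_0 + 1/16*h_1 + 1/16*h_2 + 9/16*h_3 + 1/8*h_4
  h_1 = 1 + 7/16*h_0 + 1/8*h_1 + 1/16*h_2 + 1/16*h_3 + 5/16*h_4
  h_2 = 1 + 1/8*h_0 + 1/8*h_1 + 1/4*h_2 + 1/16*h_3 + 7/16*h_4
  h_3 = 1 + 1/8*h_0 + 1/16*h_1 + 7/16*h_2 + 5/16*h_3 + 1/16*h_4

Substituting h_4 = 0 and rearranging gives the linear system (I - Q) h = 1:
  [13/16, -1/16, -1/16, -9/16] . (h_0, h_1, h_2, h_3) = 1
  [-7/16, 7/8, -1/16, -1/16] . (h_0, h_1, h_2, h_3) = 1
  [-1/8, -1/8, 3/4, -1/16] . (h_0, h_1, h_2, h_3) = 1
  [-1/8, -1/16, -7/16, 11/16] . (h_0, h_1, h_2, h_3) = 1

Solving yields:
  h_0 = 74688/14269
  h_1 = 62080/14269
  h_2 = 47680/14269
  h_3 = 70320/14269

Starting state is 3, so the expected hitting time is h_3 = 70320/14269.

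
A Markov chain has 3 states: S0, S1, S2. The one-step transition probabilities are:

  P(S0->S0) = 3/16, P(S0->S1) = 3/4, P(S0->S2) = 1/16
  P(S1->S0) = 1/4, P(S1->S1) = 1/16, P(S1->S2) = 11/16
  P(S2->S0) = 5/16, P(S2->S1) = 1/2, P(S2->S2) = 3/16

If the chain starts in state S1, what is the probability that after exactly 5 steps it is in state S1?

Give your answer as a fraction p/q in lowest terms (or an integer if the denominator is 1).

Computing P^5 by repeated multiplication:
P^1 =
  S0: [3/16, 3/4, 1/16]
  S1: [1/4, 1/16, 11/16]
  S2: [5/16, 1/2, 3/16]
P^2 =
  S0: [31/128, 7/32, 69/128]
  S1: [71/256, 137/256, 3/16]
  S2: [31/128, 23/64, 51/128]
P^3 =
  S0: [275/1024, 119/256, 273/1024]
  S1: [1001/4096, 1373/4096, 861/2048]
  S2: [133/512, 413/1024, 345/1024]
P^4 =
  S0: [2047/8192, 745/2048, 3165/8192]
  S1: [17105/65536, 27161/65536, 10635/32768]
  S2: [4175/16384, 6365/16384, 1461/4096]
P^5 =
  S0: [16943/65536, 413/1024, 22161/65536]
  S1: [266309/1048576, 402581/1048576, 189843/524288]
  S2: [67205/262144, 103217/262144, 45861/131072]

(P^5)[S1 -> S1] = 402581/1048576

Answer: 402581/1048576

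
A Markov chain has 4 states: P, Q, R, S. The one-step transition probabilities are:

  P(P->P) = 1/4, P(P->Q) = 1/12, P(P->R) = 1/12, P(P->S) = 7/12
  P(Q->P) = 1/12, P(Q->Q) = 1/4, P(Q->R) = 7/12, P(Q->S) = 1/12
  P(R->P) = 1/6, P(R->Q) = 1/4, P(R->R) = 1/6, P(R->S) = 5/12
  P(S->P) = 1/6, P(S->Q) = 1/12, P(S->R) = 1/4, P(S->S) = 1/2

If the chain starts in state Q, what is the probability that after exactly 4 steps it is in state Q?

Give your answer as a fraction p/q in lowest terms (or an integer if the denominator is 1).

Computing P^4 by repeated multiplication:
P^1 =
  P: [1/4, 1/12, 1/12, 7/12]
  Q: [1/12, 1/4, 7/12, 1/12]
  R: [1/6, 1/4, 1/6, 5/12]
  S: [1/6, 1/12, 1/4, 1/2]
P^2 =
  P: [13/72, 1/9, 11/48, 23/48]
  Q: [11/72, 2/9, 13/48, 17/48]
  R: [23/144, 11/72, 7/24, 19/48]
  S: [25/144, 5/36, 11/48, 11/24]
P^3 =
  P: [149/864, 121/864, 137/576, 259/576]
  Q: [139/864, 143/864, 53/192, 229/576]
  R: [289/1728, 17/108, 1/4, 245/576]
  S: [293/1728, 125/864, 143/576, 7/16]
P^4 =
  P: [439/2592, 1517/10368, 1715/6912, 335/768]
  Q: [431/2592, 1627/10368, 1765/6912, 971/2304]
  R: [3473/20736, 49/324, 877/3456, 985/2304]
  S: [3499/20736, 1543/10368, 1723/6912, 499/1152]

(P^4)[Q -> Q] = 1627/10368

Answer: 1627/10368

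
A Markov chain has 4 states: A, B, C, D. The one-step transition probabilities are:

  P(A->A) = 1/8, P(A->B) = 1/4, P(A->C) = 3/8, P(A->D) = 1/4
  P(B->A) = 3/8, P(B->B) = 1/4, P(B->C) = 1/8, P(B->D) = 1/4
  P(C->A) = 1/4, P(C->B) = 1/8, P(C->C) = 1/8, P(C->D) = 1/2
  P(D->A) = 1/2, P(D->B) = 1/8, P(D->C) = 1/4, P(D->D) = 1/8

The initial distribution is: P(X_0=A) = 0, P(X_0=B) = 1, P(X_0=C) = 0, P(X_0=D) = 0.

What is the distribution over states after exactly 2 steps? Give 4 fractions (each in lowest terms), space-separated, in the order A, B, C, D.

Propagating the distribution step by step (d_{t+1} = d_t * P):
d_0 = (A=0, B=1, C=0, D=0)
  d_1[A] = 0*1/8 + 1*3/8 + 0*1/4 + 0*1/2 = 3/8
  d_1[B] = 0*1/4 + 1*1/4 + 0*1/8 + 0*1/8 = 1/4
  d_1[C] = 0*3/8 + 1*1/8 + 0*1/8 + 0*1/4 = 1/8
  d_1[D] = 0*1/4 + 1*1/4 + 0*1/2 + 0*1/8 = 1/4
d_1 = (A=3/8, B=1/4, C=1/8, D=1/4)
  d_2[A] = 3/8*1/8 + 1/4*3/8 + 1/8*1/4 + 1/4*1/2 = 19/64
  d_2[B] = 3/8*1/4 + 1/4*1/4 + 1/8*1/8 + 1/4*1/8 = 13/64
  d_2[C] = 3/8*3/8 + 1/4*1/8 + 1/8*1/8 + 1/4*1/4 = 1/4
  d_2[D] = 3/8*1/4 + 1/4*1/4 + 1/8*1/2 + 1/4*1/8 = 1/4
d_2 = (A=19/64, B=13/64, C=1/4, D=1/4)

Answer: 19/64 13/64 1/4 1/4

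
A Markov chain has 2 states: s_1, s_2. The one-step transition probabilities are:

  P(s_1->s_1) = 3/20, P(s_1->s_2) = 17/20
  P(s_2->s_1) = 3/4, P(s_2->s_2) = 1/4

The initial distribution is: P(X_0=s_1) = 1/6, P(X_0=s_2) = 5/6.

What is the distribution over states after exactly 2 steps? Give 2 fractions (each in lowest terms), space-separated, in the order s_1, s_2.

Answer: 9/25 16/25

Derivation:
Propagating the distribution step by step (d_{t+1} = d_t * P):
d_0 = (s_1=1/6, s_2=5/6)
  d_1[s_1] = 1/6*3/20 + 5/6*3/4 = 13/20
  d_1[s_2] = 1/6*17/20 + 5/6*1/4 = 7/20
d_1 = (s_1=13/20, s_2=7/20)
  d_2[s_1] = 13/20*3/20 + 7/20*3/4 = 9/25
  d_2[s_2] = 13/20*17/20 + 7/20*1/4 = 16/25
d_2 = (s_1=9/25, s_2=16/25)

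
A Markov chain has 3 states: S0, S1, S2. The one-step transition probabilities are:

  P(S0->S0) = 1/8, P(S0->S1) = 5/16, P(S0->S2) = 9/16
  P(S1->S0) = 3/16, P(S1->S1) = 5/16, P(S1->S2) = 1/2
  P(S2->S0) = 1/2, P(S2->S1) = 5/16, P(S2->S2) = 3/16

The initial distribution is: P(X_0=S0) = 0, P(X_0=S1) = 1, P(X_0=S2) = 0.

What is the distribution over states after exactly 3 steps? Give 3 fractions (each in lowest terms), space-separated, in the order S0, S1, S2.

Answer: 569/2048 5/16 839/2048

Derivation:
Propagating the distribution step by step (d_{t+1} = d_t * P):
d_0 = (S0=0, S1=1, S2=0)
  d_1[S0] = 0*1/8 + 1*3/16 + 0*1/2 = 3/16
  d_1[S1] = 0*5/16 + 1*5/16 + 0*5/16 = 5/16
  d_1[S2] = 0*9/16 + 1*1/2 + 0*3/16 = 1/2
d_1 = (S0=3/16, S1=5/16, S2=1/2)
  d_2[S0] = 3/16*1/8 + 5/16*3/16 + 1/2*1/2 = 85/256
  d_2[S1] = 3/16*5/16 + 5/16*5/16 + 1/2*5/16 = 5/16
  d_2[S2] = 3/16*9/16 + 5/16*1/2 + 1/2*3/16 = 91/256
d_2 = (S0=85/256, S1=5/16, S2=91/256)
  d_3[S0] = 85/256*1/8 + 5/16*3/16 + 91/256*1/2 = 569/2048
  d_3[S1] = 85/256*5/16 + 5/16*5/16 + 91/256*5/16 = 5/16
  d_3[S2] = 85/256*9/16 + 5/16*1/2 + 91/256*3/16 = 839/2048
d_3 = (S0=569/2048, S1=5/16, S2=839/2048)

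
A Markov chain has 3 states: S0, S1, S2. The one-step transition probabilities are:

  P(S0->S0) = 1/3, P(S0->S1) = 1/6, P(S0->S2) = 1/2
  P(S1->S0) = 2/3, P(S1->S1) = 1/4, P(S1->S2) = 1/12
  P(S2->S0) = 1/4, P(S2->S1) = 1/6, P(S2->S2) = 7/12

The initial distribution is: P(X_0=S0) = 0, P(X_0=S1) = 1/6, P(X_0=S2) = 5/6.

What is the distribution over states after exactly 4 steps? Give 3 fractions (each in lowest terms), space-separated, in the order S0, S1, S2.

Answer: 22105/62208 22621/124416 19195/41472

Derivation:
Propagating the distribution step by step (d_{t+1} = d_t * P):
d_0 = (S0=0, S1=1/6, S2=5/6)
  d_1[S0] = 0*1/3 + 1/6*2/3 + 5/6*1/4 = 23/72
  d_1[S1] = 0*1/6 + 1/6*1/4 + 5/6*1/6 = 13/72
  d_1[S2] = 0*1/2 + 1/6*1/12 + 5/6*7/12 = 1/2
d_1 = (S0=23/72, S1=13/72, S2=1/2)
  d_2[S0] = 23/72*1/3 + 13/72*2/3 + 1/2*1/4 = 19/54
  d_2[S1] = 23/72*1/6 + 13/72*1/4 + 1/2*1/6 = 157/864
  d_2[S2] = 23/72*1/2 + 13/72*1/12 + 1/2*7/12 = 403/864
d_2 = (S0=19/54, S1=157/864, S2=403/864)
  d_3[S0] = 19/54*1/3 + 157/864*2/3 + 403/864*1/4 = 409/1152
  d_3[S1] = 19/54*1/6 + 157/864*1/4 + 403/864*1/6 = 1885/10368
  d_3[S2] = 19/54*1/2 + 157/864*1/12 + 403/864*7/12 = 2401/5184
d_3 = (S0=409/1152, S1=1885/10368, S2=2401/5184)
  d_4[S0] = 409/1152*1/3 + 1885/10368*2/3 + 2401/5184*1/4 = 22105/62208
  d_4[S1] = 409/1152*1/6 + 1885/10368*1/4 + 2401/5184*1/6 = 22621/124416
  d_4[S2] = 409/1152*1/2 + 1885/10368*1/12 + 2401/5184*7/12 = 19195/41472
d_4 = (S0=22105/62208, S1=22621/124416, S2=19195/41472)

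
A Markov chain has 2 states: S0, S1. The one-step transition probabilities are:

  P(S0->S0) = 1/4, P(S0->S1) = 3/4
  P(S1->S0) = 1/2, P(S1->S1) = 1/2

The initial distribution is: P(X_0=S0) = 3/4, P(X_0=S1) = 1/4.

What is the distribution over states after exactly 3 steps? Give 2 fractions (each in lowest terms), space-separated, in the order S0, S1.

Propagating the distribution step by step (d_{t+1} = d_t * P):
d_0 = (S0=3/4, S1=1/4)
  d_1[S0] = 3/4*1/4 + 1/4*1/2 = 5/16
  d_1[S1] = 3/4*3/4 + 1/4*1/2 = 11/16
d_1 = (S0=5/16, S1=11/16)
  d_2[S0] = 5/16*1/4 + 11/16*1/2 = 27/64
  d_2[S1] = 5/16*3/4 + 11/16*1/2 = 37/64
d_2 = (S0=27/64, S1=37/64)
  d_3[S0] = 27/64*1/4 + 37/64*1/2 = 101/256
  d_3[S1] = 27/64*3/4 + 37/64*1/2 = 155/256
d_3 = (S0=101/256, S1=155/256)

Answer: 101/256 155/256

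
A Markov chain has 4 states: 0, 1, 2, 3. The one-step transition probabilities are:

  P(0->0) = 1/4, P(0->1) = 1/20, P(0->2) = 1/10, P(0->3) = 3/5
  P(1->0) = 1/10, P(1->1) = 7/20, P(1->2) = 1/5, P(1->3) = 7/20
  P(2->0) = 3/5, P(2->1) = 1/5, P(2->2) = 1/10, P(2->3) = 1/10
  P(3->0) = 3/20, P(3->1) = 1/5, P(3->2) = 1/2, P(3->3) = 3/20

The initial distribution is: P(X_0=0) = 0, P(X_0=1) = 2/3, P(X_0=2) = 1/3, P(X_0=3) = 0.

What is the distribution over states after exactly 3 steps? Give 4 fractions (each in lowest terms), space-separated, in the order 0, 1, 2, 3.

Answer: 3239/12000 781/4000 299/1200 857/3000

Derivation:
Propagating the distribution step by step (d_{t+1} = d_t * P):
d_0 = (0=0, 1=2/3, 2=1/3, 3=0)
  d_1[0] = 0*1/4 + 2/3*1/10 + 1/3*3/5 + 0*3/20 = 4/15
  d_1[1] = 0*1/20 + 2/3*7/20 + 1/3*1/5 + 0*1/5 = 3/10
  d_1[2] = 0*1/10 + 2/3*1/5 + 1/3*1/10 + 0*1/2 = 1/6
  d_1[3] = 0*3/5 + 2/3*7/20 + 1/3*1/10 + 0*3/20 = 4/15
d_1 = (0=4/15, 1=3/10, 2=1/6, 3=4/15)
  d_2[0] = 4/15*1/4 + 3/10*1/10 + 1/6*3/5 + 4/15*3/20 = 71/300
  d_2[1] = 4/15*1/20 + 3/10*7/20 + 1/6*1/5 + 4/15*1/5 = 41/200
  d_2[2] = 4/15*1/10 + 3/10*1/5 + 1/6*1/10 + 4/15*1/2 = 71/300
  d_2[3] = 4/15*3/5 + 3/10*7/20 + 1/6*1/10 + 4/15*3/20 = 193/600
d_2 = (0=71/300, 1=41/200, 2=71/300, 3=193/600)
  d_3[0] = 71/300*1/4 + 41/200*1/10 + 71/300*3/5 + 193/600*3/20 = 3239/12000
  d_3[1] = 71/300*1/20 + 41/200*7/20 + 71/300*1/5 + 193/600*1/5 = 781/4000
  d_3[2] = 71/300*1/10 + 41/200*1/5 + 71/300*1/10 + 193/600*1/2 = 299/1200
  d_3[3] = 71/300*3/5 + 41/200*7/20 + 71/300*1/10 + 193/600*3/20 = 857/3000
d_3 = (0=3239/12000, 1=781/4000, 2=299/1200, 3=857/3000)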